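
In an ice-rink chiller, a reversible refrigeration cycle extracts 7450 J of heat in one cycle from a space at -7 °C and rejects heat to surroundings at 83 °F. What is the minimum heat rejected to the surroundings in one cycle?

Q_H ≈ 8440 J

T_H = 83 °F → (83 − 32) × 5/9 = 28.33 °C = 301.48 K.
T_C = -7 °C → -7 + 273.15 = 266.15 K.
For a reversible cycle Q_H/Q_C = T_H/T_C, so Q_H = Q_C·T_H/T_C = 7450 × 301.48/266.15 = 8440 J.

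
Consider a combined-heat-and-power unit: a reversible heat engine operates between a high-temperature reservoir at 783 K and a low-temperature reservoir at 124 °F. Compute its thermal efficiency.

η ≈ 0.586

T_C = 124 °F → (124 − 32) × 5/9 = 51.11 °C = 324.26 K.
For a reversible engine, η = 1 − T_C/T_H = 1 − 324.26/783.00 = 0.586.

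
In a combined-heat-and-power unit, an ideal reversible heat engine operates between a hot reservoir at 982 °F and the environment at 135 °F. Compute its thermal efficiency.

η ≈ 0.5875

T_H = 982 °F → (982 − 32) × 5/9 = 527.78 °C = 800.93 K.
T_C = 135 °F → (135 − 32) × 5/9 = 57.22 °C = 330.37 K.
The Carnot efficiency is η = 1 − T_C/T_H = 1 − 330.37/800.93 = 0.5875.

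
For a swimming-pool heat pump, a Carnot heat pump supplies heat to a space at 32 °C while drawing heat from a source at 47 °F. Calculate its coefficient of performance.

T_H = 32 °C → 32 + 273.15 = 305.15 K.
T_C = 47 °F → (47 − 32) × 5/9 = 8.33 °C = 281.48 K.
COP_HP = T_H/(T_H − T_C) = 305.15/(305.15 − 281.48) = 12.9.

COP_HP ≈ 12.9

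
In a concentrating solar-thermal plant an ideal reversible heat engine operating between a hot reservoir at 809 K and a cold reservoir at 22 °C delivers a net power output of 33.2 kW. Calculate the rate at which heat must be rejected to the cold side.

T_C = 22 °C → 22 + 273.15 = 295.15 K.
Since the cycle is reversible, η = 1 − T_C/T_H = 1 − 295.15/809.00 = 0.6352.
Since Q_C/Q_H = T_C/T_H and Q_H = W/η, Q_C = W·T_C/(T_H − T_C) = 33.2 × 295.15/513.85 = 19.07 kW.

Q̇_C ≈ 19.07 kW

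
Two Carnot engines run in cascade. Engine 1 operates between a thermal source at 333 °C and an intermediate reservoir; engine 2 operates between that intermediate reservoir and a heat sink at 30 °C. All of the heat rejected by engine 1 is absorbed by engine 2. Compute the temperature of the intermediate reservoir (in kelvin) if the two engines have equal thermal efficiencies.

T_H = 333 °C → 333 + 273.15 = 606.15 K.
T_C = 30 °C → 30 + 273.15 = 303.15 K.
Equal efficiencies require 1 − T_m/T_H = 1 − T_C/T_m, i.e. T_m/T_H = T_C/T_m, so T_m = √(T_H·T_C) = √(606.15 × 303.15) = 429 K.

T_m ≈ 429 K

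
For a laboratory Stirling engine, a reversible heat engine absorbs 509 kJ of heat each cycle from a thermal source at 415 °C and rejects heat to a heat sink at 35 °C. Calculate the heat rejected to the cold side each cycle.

Q_C ≈ 227.9 kJ

T_H = 415 °C → 415 + 273.15 = 688.15 K.
T_C = 35 °C → 35 + 273.15 = 308.15 K.
The Carnot efficiency is η = 1 − T_C/T_H = 1 − 308.15/688.15 = 0.5522.
For a reversible cycle Q_C/Q_H = T_C/T_H, so Q_C = 509 × 308.15/688.15 = 227.9 kJ.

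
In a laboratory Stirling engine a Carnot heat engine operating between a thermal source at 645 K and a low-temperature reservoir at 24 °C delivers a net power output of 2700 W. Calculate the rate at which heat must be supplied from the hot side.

T_C = 24 °C → 24 + 273.15 = 297.15 K.
Carnot efficiency: η = 1 − T_C/T_H = 1 − 297.15/645.00 = 0.5393.
Q_H = W/η = 2700/0.5393 = 5006 W.

Q̇_H ≈ 5006 W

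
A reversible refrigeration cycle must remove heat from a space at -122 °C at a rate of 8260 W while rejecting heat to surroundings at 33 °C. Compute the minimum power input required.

T_H = 33 °C → 33 + 273.15 = 306.15 K.
T_C = -122 °C → -122 + 273.15 = 151.15 K.
Carnot COP: COP_R = T_C/(T_H − T_C) = 151.15/155.00 = 0.9752.
W = Q_C/COP_R = 8260/0.9752 = 8470 W.

Ẇ_in ≈ 8470 W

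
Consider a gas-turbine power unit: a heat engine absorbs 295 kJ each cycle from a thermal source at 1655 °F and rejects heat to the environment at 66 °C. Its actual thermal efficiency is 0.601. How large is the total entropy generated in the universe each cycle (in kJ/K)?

ΔS_univ ≈ 0.0960 kJ/K

T_H = 1655 °F → (1655 − 32) × 5/9 = 901.67 °C = 1174.82 K.
T_C = 66 °C → 66 + 273.15 = 339.15 K.
W = η·Q_H = 0.601 × 295 = 177.3 kJ, so Q_C = Q_H − W = 117.7 kJ.
Entropy balance on the reservoirs: −Q_H/T_H = -0.2511 kJ/K, +Q_C/T_C = 0.3471 kJ/K.
ΔS_univ = −Q_H/T_H + Q_C/T_C = 0.0960 kJ/K (> 0, since η = 0.601 < η_Carnot = 0.711).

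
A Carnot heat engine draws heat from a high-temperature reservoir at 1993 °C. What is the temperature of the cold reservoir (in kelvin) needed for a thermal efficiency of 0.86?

T_H = 1993 °C → 1993 + 273.15 = 2266.15 K.
From η = 1 − T_C/T_H, T_C = T_H·(1 − η) = 2266.15 × (1 − 0.86) = 317 K.

T_C ≈ 317 K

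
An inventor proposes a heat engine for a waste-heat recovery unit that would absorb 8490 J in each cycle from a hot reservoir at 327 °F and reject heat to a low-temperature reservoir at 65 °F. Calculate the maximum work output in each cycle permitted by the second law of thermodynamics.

T_H = 327 °F → (327 − 32) × 5/9 = 163.89 °C = 437.04 K.
T_C = 65 °F → (65 − 32) × 5/9 = 18.33 °C = 291.48 K.
The second-law ceiling is the Carnot efficiency, η_max = 1 − T_C/T_H = 1 − 291.48/437.04 = 0.3330.
W_max = η_max · Q_H = 0.3330 × 8490 = 2828 J.

W_max ≈ 2828 J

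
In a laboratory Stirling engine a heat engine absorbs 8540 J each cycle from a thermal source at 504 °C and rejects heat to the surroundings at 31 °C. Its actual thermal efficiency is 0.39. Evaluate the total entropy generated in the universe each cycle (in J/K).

T_H = 504 °C → 504 + 273.15 = 777.15 K.
T_C = 31 °C → 31 + 273.15 = 304.15 K.
W = η·Q_H = 0.39 × 8540 = 3331 J, so Q_C = Q_H − W = 5209 J.
The hot reservoir loses entropy Q_H/T_H = 8540/777.15 = 10.99 J/K; the cold reservoir gains Q_C/T_C = 5209/304.15 = 17.13 J/K.
ΔS_univ = −Q_H/T_H + Q_C/T_C = 6.14 J/K (> 0, since η = 0.39 < η_Carnot = 0.609).

ΔS_univ ≈ 6.14 J/K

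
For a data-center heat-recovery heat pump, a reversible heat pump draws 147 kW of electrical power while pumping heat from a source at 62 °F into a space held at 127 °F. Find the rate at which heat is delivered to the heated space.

T_H = 127 °F → (127 − 32) × 5/9 = 52.78 °C = 325.93 K.
T_C = 62 °F → (62 − 32) × 5/9 = 16.67 °C = 289.82 K.
Reversible heating COP: COP_HP = T_H/(T_H − T_C) = 325.93/36.11 = 9.0257.
Q_H = COP_HP · W = 9.0257 × 147 = 1330 kW.

Q̇_H ≈ 1330 kW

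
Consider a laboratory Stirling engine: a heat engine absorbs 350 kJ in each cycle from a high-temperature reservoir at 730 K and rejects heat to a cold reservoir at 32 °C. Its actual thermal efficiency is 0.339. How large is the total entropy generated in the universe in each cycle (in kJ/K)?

ΔS_univ ≈ 0.2787 kJ/K

T_C = 32 °C → 32 + 273.15 = 305.15 K.
W = η·Q_H = 0.339 × 350 = 118.7 kJ, so Q_C = Q_H − W = 231.3 kJ.
Entropy balance on the reservoirs: −Q_H/T_H = -0.4795 kJ/K, +Q_C/T_C = 0.7582 kJ/K.
ΔS_univ = −Q_H/T_H + Q_C/T_C = 0.2787 kJ/K (> 0, since η = 0.339 < η_Carnot = 0.582).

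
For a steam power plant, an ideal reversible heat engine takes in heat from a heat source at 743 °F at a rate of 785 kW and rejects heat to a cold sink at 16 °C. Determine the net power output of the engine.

Ẇ ≈ 445 kW

T_H = 743 °F → (743 − 32) × 5/9 = 395.00 °C = 668.15 K.
T_C = 16 °C → 16 + 273.15 = 289.15 K.
Carnot efficiency: η = 1 − T_C/T_H = 1 − 289.15/668.15 = 0.5672.
W = η·Q_H = 0.5672 × 785 = 445 kW.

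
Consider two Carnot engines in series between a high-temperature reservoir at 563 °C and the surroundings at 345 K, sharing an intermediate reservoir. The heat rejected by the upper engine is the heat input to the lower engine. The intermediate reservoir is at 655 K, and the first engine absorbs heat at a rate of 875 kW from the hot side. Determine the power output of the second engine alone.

Ẇ₂ ≈ 324 kW

T_H = 563 °C → 563 + 273.15 = 836.15 K.
Heat entering the second stage: Q_m = Q_H·(T_m/T_H) = 875 × 655.00/836.15 = 685 kW.
Second-stage efficiency η₂ = 1 − T_C/T_m = 1 − 345.00/655.00 = 0.4733, so W₂ = η₂·Q_m = 324 kW.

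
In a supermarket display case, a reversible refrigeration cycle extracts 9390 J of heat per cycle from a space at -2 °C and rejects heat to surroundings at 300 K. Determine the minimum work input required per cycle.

W_in ≈ 999 J

T_C = -2 °C → -2 + 273.15 = 271.15 K.
Carnot COP: COP_R = T_C/(T_H − T_C) = 271.15/28.85 = 9.3986.
W = Q_C/COP_R = 9390/9.3986 = 999 J.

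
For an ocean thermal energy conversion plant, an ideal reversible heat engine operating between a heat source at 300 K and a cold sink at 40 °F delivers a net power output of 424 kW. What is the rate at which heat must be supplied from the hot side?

Q̇_H ≈ 5680 kW

T_C = 40 °F → (40 − 32) × 5/9 = 4.44 °C = 277.59 K.
Carnot efficiency: η = 1 − T_C/T_H = 1 − 277.59/300.00 = 0.0747.
Q_H = W/η = 424/0.0747 = 5680 kW.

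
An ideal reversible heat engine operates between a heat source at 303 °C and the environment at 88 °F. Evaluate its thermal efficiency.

T_H = 303 °C → 303 + 273.15 = 576.15 K.
T_C = 88 °F → (88 − 32) × 5/9 = 31.11 °C = 304.26 K.
For a reversible engine, η = 1 − T_C/T_H = 1 − 304.26/576.15 = 0.4719.

η ≈ 0.4719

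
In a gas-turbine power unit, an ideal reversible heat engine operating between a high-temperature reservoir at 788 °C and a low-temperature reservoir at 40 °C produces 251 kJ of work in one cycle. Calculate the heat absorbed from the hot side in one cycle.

T_H = 788 °C → 788 + 273.15 = 1061.15 K.
T_C = 40 °C → 40 + 273.15 = 313.15 K.
The Carnot efficiency is η = 1 − T_C/T_H = 1 − 313.15/1061.15 = 0.7049.
Q_H = W/η = 251/0.7049 = 356.1 kJ.

Q_H ≈ 356.1 kJ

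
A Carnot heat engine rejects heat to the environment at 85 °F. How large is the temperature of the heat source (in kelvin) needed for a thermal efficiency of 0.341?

T_C = 85 °F → (85 − 32) × 5/9 = 29.44 °C = 302.59 K.
From η = 1 − T_C/T_H, solving for T_H gives T_H = T_C/(1 − η) = 302.59/(1 − 0.341) = 459.2 K.

T_H ≈ 459.2 K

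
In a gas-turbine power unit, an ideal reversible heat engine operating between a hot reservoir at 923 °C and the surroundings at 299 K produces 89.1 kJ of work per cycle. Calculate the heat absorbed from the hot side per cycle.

T_H = 923 °C → 923 + 273.15 = 1196.15 K.
For a reversible engine, η = 1 − T_C/T_H = 1 − 299.00/1196.15 = 0.7500.
Q_H = W/η = 89.1/0.7500 = 118.8 kJ.

Q_H ≈ 118.8 kJ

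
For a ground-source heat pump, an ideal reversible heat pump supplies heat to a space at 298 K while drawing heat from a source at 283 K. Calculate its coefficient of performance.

COP_HP ≈ 19.9

The Carnot heat-pump COP is COP_HP = T_H/(T_H − T_C) = 298.00/(298.00 − 283.00) = 19.9.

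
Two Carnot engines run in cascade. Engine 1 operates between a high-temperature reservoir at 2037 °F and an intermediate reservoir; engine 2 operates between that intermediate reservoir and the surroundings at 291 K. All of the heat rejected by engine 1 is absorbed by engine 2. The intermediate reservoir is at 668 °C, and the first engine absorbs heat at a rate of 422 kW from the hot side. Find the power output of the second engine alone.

Ẇ₂ ≈ 197.8 kW

T_H = 2037 °F → (2037 − 32) × 5/9 = 1113.89 °C = 1387.04 K.
T_m = 668 °C → 668 + 273.15 = 941.15 K.
Heat entering the second stage: Q_m = Q_H·(T_m/T_H) = 422 × 941.15/1387.04 = 286.3 kW.
Second-stage efficiency η₂ = 1 − T_C/T_m = 1 − 291.00/941.15 = 0.6908, so W₂ = η₂·Q_m = 197.8 kW.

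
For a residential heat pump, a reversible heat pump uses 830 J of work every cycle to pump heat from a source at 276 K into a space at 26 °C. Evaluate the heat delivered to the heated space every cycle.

T_H = 26 °C → 26 + 273.15 = 299.15 K.
For a reversible heat pump, COP_HP = T_H/(T_H − T_C) = 299.15/23.15 = 12.9222.
Q_H = COP_HP · W = 12.9222 × 830 = 10700 J.

Q_H ≈ 10700 J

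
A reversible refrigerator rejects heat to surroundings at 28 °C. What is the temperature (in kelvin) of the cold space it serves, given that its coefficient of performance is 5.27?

T_C ≈ 253 K

T_H = 28 °C → 28 + 273.15 = 301.15 K.
COP_R = T_C/(T_H − T_C) ⇒ T_C = T_H·COP_R/(1 + COP_R) = 301.15 × 5.27/(1 + 5.27) = 253 K.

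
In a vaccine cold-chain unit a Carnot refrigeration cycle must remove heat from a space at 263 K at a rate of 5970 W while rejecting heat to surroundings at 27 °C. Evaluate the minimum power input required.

Ẇ_in ≈ 843 W

T_H = 27 °C → 27 + 273.15 = 300.15 K.
For a reversible refrigerator, COP_R = T_C/(T_H − T_C) = 263.00/37.15 = 7.0794.
W = Q_C/COP_R = 5970/7.0794 = 843 W.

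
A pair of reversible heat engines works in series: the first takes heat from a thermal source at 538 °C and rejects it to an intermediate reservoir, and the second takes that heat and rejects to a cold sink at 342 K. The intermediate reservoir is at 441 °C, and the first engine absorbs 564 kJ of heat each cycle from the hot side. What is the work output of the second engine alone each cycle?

T_H = 538 °C → 538 + 273.15 = 811.15 K.
T_m = 441 °C → 441 + 273.15 = 714.15 K.
Heat entering the second stage: Q_m = Q_H·(T_m/T_H) = 564 × 714.15/811.15 = 496.6 kJ.
Second-stage efficiency η₂ = 1 − T_C/T_m = 1 − 342.00/714.15 = 0.5211, so W₂ = η₂·Q_m = 258.8 kJ.

W₂ ≈ 258.8 kJ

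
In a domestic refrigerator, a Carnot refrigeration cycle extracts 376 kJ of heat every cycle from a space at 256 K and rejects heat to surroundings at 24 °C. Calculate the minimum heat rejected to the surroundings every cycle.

T_H = 24 °C → 24 + 273.15 = 297.15 K.
For a reversible cycle Q_H/Q_C = T_H/T_C, so Q_H = Q_C·T_H/T_C = 376 × 297.15/256.00 = 436 kJ.

Q_H ≈ 436 kJ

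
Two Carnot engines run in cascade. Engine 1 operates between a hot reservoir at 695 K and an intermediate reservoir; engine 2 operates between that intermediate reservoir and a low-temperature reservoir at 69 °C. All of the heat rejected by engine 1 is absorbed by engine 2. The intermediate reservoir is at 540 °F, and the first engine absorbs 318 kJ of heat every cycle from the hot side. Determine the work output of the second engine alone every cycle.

W₂ ≈ 97.56 kJ

T_C = 69 °C → 69 + 273.15 = 342.15 K.
T_m = 540 °F → (540 − 32) × 5/9 = 282.22 °C = 555.37 K.
Heat entering the second stage: Q_m = Q_H·(T_m/T_H) = 318 × 555.37/695.00 = 254.1 kJ.
Second-stage efficiency η₂ = 1 − T_C/T_m = 1 − 342.15/555.37 = 0.3839, so W₂ = η₂·Q_m = 97.56 kJ.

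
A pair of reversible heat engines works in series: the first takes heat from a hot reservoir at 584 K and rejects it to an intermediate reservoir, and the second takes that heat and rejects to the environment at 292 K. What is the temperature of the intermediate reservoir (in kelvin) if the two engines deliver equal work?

For reversible stages Q_m = Q_H·(T_m/T_H). Setting W₁ = Q_H(1 − T_m/T_H) equal to W₂ = Q_m(1 − T_C/T_m) = Q_H·(T_m − T_C)/T_H gives T_H − T_m = T_m − T_C, so T_m = (T_H + T_C)/2 = (584.00 + 292.00)/2 = 438 K.

T_m ≈ 438 K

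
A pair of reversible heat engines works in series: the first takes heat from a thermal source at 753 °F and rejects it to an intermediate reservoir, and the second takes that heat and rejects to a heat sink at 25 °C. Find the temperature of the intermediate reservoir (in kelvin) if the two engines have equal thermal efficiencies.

T_H = 753 °F → (753 − 32) × 5/9 = 400.56 °C = 673.71 K.
T_C = 25 °C → 25 + 273.15 = 298.15 K.
Equal efficiencies require 1 − T_m/T_H = 1 − T_C/T_m, i.e. T_m/T_H = T_C/T_m, so T_m = √(T_H·T_C) = √(673.71 × 298.15) = 448.2 K.

T_m ≈ 448.2 K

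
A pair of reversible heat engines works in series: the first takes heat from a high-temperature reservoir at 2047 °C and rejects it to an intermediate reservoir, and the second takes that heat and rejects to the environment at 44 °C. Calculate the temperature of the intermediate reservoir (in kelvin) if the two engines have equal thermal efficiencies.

T_m ≈ 858 K

T_H = 2047 °C → 2047 + 273.15 = 2320.15 K.
T_C = 44 °C → 44 + 273.15 = 317.15 K.
Equal efficiencies require 1 − T_m/T_H = 1 − T_C/T_m, i.e. T_m/T_H = T_C/T_m, so T_m = √(T_H·T_C) = √(2320.15 × 317.15) = 858 K.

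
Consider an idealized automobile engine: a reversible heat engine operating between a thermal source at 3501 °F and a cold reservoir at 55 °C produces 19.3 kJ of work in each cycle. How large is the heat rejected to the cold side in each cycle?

T_H = 3501 °F → (3501 − 32) × 5/9 = 1927.22 °C = 2200.37 K.
T_C = 55 °C → 55 + 273.15 = 328.15 K.
Carnot efficiency: η = 1 − T_C/T_H = 1 − 328.15/2200.37 = 0.8509.
Since Q_C/Q_H = T_C/T_H and Q_H = W/η, Q_C = W·T_C/(T_H − T_C) = 19.3 × 328.15/1872.22 = 3.38 kJ.

Q_C ≈ 3.38 kJ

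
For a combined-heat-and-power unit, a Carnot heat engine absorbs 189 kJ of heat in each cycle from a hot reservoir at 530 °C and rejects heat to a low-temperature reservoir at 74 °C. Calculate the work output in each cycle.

W ≈ 107 kJ

T_H = 530 °C → 530 + 273.15 = 803.15 K.
T_C = 74 °C → 74 + 273.15 = 347.15 K.
For a reversible engine, η = 1 − T_C/T_H = 1 − 347.15/803.15 = 0.5678.
W = η·Q_H = 0.5678 × 189 = 107 kJ.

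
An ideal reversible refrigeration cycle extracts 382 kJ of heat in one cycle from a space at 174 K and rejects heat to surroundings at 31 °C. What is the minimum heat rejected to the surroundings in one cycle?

T_H = 31 °C → 31 + 273.15 = 304.15 K.
For a reversible cycle Q_H/Q_C = T_H/T_C, so Q_H = Q_C·T_H/T_C = 382 × 304.15/174.00 = 668 kJ.

Q_H ≈ 668 kJ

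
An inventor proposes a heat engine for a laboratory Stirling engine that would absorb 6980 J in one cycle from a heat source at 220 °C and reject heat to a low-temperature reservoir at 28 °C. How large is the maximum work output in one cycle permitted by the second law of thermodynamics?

T_H = 220 °C → 220 + 273.15 = 493.15 K.
T_C = 28 °C → 28 + 273.15 = 301.15 K.
The upper bound on efficiency is η_max = 1 − T_C/T_H = 1 − 301.15/493.15 = 0.3893.
W_max = η_max · Q_H = 0.3893 × 6980 = 2720 J.

W_max ≈ 2720 J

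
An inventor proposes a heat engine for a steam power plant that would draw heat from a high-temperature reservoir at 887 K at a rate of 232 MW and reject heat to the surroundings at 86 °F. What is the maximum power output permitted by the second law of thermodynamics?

T_C = 86 °F → (86 − 32) × 5/9 = 30.00 °C = 303.15 K.
By the Carnot theorem, η_max = 1 − T_C/T_H = 1 − 303.15/887.00 = 0.6582.
W_max = η_max · Q_H = 0.6582 × 232 = 152.7 MW.

Ẇ_max ≈ 152.7 MW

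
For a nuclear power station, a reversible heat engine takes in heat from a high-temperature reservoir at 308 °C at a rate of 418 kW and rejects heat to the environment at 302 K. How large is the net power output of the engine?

Ẇ ≈ 201 kW

T_H = 308 °C → 308 + 273.15 = 581.15 K.
The Carnot efficiency is η = 1 − T_C/T_H = 1 − 302.00/581.15 = 0.4803.
W = η·Q_H = 0.4803 × 418 = 201 kW.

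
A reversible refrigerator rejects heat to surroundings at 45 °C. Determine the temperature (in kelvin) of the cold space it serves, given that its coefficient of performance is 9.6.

T_H = 45 °C → 45 + 273.15 = 318.15 K.
COP_R = T_C/(T_H − T_C) ⇒ T_C = T_H·COP_R/(1 + COP_R) = 318.15 × 9.6/(1 + 9.6) = 288 K.

T_C ≈ 288 K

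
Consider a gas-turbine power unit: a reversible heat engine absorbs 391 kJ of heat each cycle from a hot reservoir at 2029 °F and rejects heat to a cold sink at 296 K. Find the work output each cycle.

T_H = 2029 °F → (2029 − 32) × 5/9 = 1109.44 °C = 1382.59 K.
η_rev = 1 − T_C/T_H = 1 − 296.00/1382.59 = 0.7859.
W = η·Q_H = 0.7859 × 391 = 307 kJ.

W ≈ 307 kJ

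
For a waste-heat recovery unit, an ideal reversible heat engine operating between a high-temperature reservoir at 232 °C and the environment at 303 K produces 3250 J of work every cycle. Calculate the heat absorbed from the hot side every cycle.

Q_H ≈ 8121 J

T_H = 232 °C → 232 + 273.15 = 505.15 K.
Since the cycle is reversible, η = 1 − T_C/T_H = 1 − 303.00/505.15 = 0.4002.
Q_H = W/η = 3250/0.4002 = 8121 J.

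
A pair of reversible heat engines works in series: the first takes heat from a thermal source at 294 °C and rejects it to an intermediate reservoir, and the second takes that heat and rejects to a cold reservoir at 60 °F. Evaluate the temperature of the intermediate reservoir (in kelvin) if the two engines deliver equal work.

T_H = 294 °C → 294 + 273.15 = 567.15 K.
T_C = 60 °F → (60 − 32) × 5/9 = 15.56 °C = 288.71 K.
For reversible stages Q_m = Q_H·(T_m/T_H). Setting W₁ = Q_H(1 − T_m/T_H) equal to W₂ = Q_m(1 − T_C/T_m) = Q_H·(T_m − T_C)/T_H gives T_H − T_m = T_m − T_C, so T_m = (T_H + T_C)/2 = (567.15 + 288.71)/2 = 427.9 K.

T_m ≈ 427.9 K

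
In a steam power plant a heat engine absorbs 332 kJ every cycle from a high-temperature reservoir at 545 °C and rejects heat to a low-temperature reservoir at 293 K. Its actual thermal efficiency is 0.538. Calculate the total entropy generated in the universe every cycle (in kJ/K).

ΔS_univ ≈ 0.118 kJ/K

T_H = 545 °C → 545 + 273.15 = 818.15 K.
W = η·Q_H = 0.538 × 332 = 178.6 kJ, so Q_C = Q_H − W = 153.4 kJ.
The hot reservoir loses entropy Q_H/T_H = 332/818.15 = 0.4058 kJ/K; the cold reservoir gains Q_C/T_C = 153.4/293.00 = 0.5235 kJ/K.
ΔS_univ = −Q_H/T_H + Q_C/T_C = 0.118 kJ/K (> 0, since η = 0.538 < η_Carnot = 0.642).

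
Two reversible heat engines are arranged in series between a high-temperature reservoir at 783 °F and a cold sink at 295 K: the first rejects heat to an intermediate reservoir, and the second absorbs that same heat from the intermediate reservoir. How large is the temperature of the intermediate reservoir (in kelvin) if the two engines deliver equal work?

T_m ≈ 493 K

T_H = 783 °F → (783 − 32) × 5/9 = 417.22 °C = 690.37 K.
For reversible stages Q_m = Q_H·(T_m/T_H). Setting W₁ = Q_H(1 − T_m/T_H) equal to W₂ = Q_m(1 − T_C/T_m) = Q_H·(T_m − T_C)/T_H gives T_H − T_m = T_m − T_C, so T_m = (T_H + T_C)/2 = (690.37 + 295.00)/2 = 493 K.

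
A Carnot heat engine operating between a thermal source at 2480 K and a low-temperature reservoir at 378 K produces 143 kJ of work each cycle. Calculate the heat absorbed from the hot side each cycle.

η_rev = 1 − T_C/T_H = 1 − 378.00/2480.00 = 0.8476.
Q_H = W/η = 143/0.8476 = 169 kJ.

Q_H ≈ 169 kJ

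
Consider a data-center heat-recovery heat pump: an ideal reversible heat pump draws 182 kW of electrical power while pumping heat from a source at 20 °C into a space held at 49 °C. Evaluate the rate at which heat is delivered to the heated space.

T_H = 49 °C → 49 + 273.15 = 322.15 K.
T_C = 20 °C → 20 + 273.15 = 293.15 K.
The Carnot heat-pump COP is COP_HP = T_H/(T_H − T_C) = 322.15/29.00 = 11.1086.
Q_H = COP_HP · W = 11.1086 × 182 = 2020 kW.

Q̇_H ≈ 2020 kW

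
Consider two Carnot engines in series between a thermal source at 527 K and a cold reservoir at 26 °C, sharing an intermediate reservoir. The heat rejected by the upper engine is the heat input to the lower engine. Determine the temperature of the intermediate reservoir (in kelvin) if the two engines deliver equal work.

T_C = 26 °C → 26 + 273.15 = 299.15 K.
For reversible stages Q_m = Q_H·(T_m/T_H). Setting W₁ = Q_H(1 − T_m/T_H) equal to W₂ = Q_m(1 − T_C/T_m) = Q_H·(T_m − T_C)/T_H gives T_H − T_m = T_m − T_C, so T_m = (T_H + T_C)/2 = (527.00 + 299.15)/2 = 413 K.

T_m ≈ 413 K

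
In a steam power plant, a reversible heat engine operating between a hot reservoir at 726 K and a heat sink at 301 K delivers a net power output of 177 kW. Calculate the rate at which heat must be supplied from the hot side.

Q̇_H ≈ 302.4 kW

η_rev = 1 − T_C/T_H = 1 − 301.00/726.00 = 0.5854.
Q_H = W/η = 177/0.5854 = 302.4 kW.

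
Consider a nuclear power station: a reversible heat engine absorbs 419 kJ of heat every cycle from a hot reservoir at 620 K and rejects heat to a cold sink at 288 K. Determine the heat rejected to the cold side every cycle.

Q_C ≈ 194.6 kJ

The Carnot efficiency is η = 1 − T_C/T_H = 1 − 288.00/620.00 = 0.5355.
For a reversible cycle Q_C/Q_H = T_C/T_H, so Q_C = 419 × 288.00/620.00 = 194.6 kJ.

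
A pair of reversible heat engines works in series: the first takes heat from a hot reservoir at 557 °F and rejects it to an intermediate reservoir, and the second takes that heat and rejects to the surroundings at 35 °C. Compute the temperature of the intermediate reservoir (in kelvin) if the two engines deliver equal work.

T_m ≈ 436 K

T_H = 557 °F → (557 − 32) × 5/9 = 291.67 °C = 564.82 K.
T_C = 35 °C → 35 + 273.15 = 308.15 K.
For reversible stages Q_m = Q_H·(T_m/T_H). Setting W₁ = Q_H(1 − T_m/T_H) equal to W₂ = Q_m(1 − T_C/T_m) = Q_H·(T_m − T_C)/T_H gives T_H − T_m = T_m − T_C, so T_m = (T_H + T_C)/2 = (564.82 + 308.15)/2 = 436 K.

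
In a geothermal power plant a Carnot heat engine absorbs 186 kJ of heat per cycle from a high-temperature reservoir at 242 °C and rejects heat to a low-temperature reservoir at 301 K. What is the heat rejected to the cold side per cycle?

Q_C ≈ 109 kJ

T_H = 242 °C → 242 + 273.15 = 515.15 K.
η_rev = 1 − T_C/T_H = 1 − 301.00/515.15 = 0.4157.
For a reversible cycle Q_C/Q_H = T_C/T_H, so Q_C = 186 × 301.00/515.15 = 109 kJ.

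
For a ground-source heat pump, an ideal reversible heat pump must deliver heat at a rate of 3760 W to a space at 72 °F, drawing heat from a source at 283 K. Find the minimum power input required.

Ẇ_in ≈ 157 W

T_H = 72 °F → (72 − 32) × 5/9 = 22.22 °C = 295.37 K.
Reversible heating COP: COP_HP = T_H/(T_H − T_C) = 295.37/12.37 = 23.8738.
W = Q_H/COP_HP = 3760/23.8738 = 157 W.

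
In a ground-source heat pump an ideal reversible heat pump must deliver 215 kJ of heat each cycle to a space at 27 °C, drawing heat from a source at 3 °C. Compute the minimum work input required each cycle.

T_H = 27 °C → 27 + 273.15 = 300.15 K.
T_C = 3 °C → 3 + 273.15 = 276.15 K.
For a reversible heat pump, COP_HP = T_H/(T_H − T_C) = 300.15/24.00 = 12.5062.
W = Q_H/COP_HP = 215/12.5062 = 17.2 kJ.

W_in ≈ 17.2 kJ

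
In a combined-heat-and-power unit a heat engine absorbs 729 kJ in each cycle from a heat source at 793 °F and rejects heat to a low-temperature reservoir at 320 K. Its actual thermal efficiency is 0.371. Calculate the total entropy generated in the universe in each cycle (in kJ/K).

T_H = 793 °F → (793 − 32) × 5/9 = 422.78 °C = 695.93 K.
W = η·Q_H = 0.371 × 729 = 270.5 kJ, so Q_C = Q_H − W = 458.5 kJ.
Entropy balance on the reservoirs: −Q_H/T_H = -1.048 kJ/K, +Q_C/T_C = 1.433 kJ/K.
ΔS_univ = −Q_H/T_H + Q_C/T_C = 0.385 kJ/K (> 0, since η = 0.371 < η_Carnot = 0.540).

ΔS_univ ≈ 0.385 kJ/K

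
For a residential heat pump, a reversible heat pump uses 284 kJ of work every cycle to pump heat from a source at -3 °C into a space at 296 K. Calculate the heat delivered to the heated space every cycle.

T_C = -3 °C → -3 + 273.15 = 270.15 K.
The Carnot heat-pump COP is COP_HP = T_H/(T_H − T_C) = 296.00/25.85 = 11.4507.
Q_H = COP_HP · W = 11.4507 × 284 = 3250 kJ.

Q_H ≈ 3250 kJ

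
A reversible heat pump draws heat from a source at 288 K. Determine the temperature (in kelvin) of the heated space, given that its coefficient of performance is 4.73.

COP_HP = T_H/(T_H − T_C) ⇒ T_H = T_C·COP_HP/(COP_HP − 1) = 288.00 × 4.73/(4.73 − 1) = 365 K.

T_H ≈ 365 K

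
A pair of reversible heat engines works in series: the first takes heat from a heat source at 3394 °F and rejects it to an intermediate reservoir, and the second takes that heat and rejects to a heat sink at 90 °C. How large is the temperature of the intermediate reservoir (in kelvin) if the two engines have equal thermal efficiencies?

T_m ≈ 881.7 K

T_H = 3394 °F → (3394 − 32) × 5/9 = 1867.78 °C = 2140.93 K.
T_C = 90 °C → 90 + 273.15 = 363.15 K.
Equal efficiencies require 1 − T_m/T_H = 1 − T_C/T_m, i.e. T_m/T_H = T_C/T_m, so T_m = √(T_H·T_C) = √(2140.93 × 363.15) = 881.7 K.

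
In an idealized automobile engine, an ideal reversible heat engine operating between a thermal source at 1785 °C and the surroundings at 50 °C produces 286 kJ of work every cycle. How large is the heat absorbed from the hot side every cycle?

Q_H ≈ 339 kJ

T_H = 1785 °C → 1785 + 273.15 = 2058.15 K.
T_C = 50 °C → 50 + 273.15 = 323.15 K.
For a reversible engine, η = 1 − T_C/T_H = 1 − 323.15/2058.15 = 0.8430.
Q_H = W/η = 286/0.8430 = 339 kJ.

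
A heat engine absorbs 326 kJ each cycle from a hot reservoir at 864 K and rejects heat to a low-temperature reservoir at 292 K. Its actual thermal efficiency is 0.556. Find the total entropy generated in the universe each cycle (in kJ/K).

ΔS_univ ≈ 0.118 kJ/K

W = η·Q_H = 0.556 × 326 = 181.3 kJ, so Q_C = Q_H − W = 144.7 kJ.
Reservoir entropy changes: ΔS_H = −Q_H/T_H = −326/864.00 = -0.3773 kJ/K and ΔS_C = +Q_C/T_C = 144.7/292.00 = 0.4957 kJ/K.
ΔS_univ = −Q_H/T_H + Q_C/T_C = 0.118 kJ/K (> 0, since η = 0.556 < η_Carnot = 0.662).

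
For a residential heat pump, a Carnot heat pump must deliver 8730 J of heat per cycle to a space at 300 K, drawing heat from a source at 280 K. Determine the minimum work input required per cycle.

COP_HP = T_H/(T_H − T_C) = 300.00/20.00 = 15.0000.
W = Q_H/COP_HP = 8730/15.0000 = 582 J.

W_in ≈ 582 J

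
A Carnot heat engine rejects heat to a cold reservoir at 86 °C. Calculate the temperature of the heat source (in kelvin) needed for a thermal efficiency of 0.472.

T_H ≈ 680 K

T_C = 86 °C → 86 + 273.15 = 359.15 K.
From η = 1 − T_C/T_H, solving for T_H gives T_H = T_C/(1 − η) = 359.15/(1 − 0.472) = 680 K.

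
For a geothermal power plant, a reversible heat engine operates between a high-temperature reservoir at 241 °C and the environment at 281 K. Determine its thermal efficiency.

η ≈ 0.453

T_H = 241 °C → 241 + 273.15 = 514.15 K.
Since the cycle is reversible, η = 1 − T_C/T_H = 1 − 281.00/514.15 = 0.453.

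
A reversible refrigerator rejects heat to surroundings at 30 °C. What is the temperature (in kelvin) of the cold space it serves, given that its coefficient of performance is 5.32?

T_C ≈ 255.2 K

T_H = 30 °C → 30 + 273.15 = 303.15 K.
COP_R = T_C/(T_H − T_C) ⇒ T_C = T_H·COP_R/(1 + COP_R) = 303.15 × 5.32/(1 + 5.32) = 255.2 K.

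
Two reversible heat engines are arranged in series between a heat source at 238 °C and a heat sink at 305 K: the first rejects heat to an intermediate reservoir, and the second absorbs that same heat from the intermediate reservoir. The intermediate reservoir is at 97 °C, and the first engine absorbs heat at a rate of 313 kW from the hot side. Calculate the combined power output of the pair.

Ẇ_total ≈ 126 kW

T_H = 238 °C → 238 + 273.15 = 511.15 K.
Two reversible stages in series are equivalent to a single Carnot engine between T_H and T_C, so η_total = 1 − T_C/T_H = 1 − 305.00/511.15 = 0.4033.
W_total = η_total · Q_H = 0.4033 × 313 = 126 kW.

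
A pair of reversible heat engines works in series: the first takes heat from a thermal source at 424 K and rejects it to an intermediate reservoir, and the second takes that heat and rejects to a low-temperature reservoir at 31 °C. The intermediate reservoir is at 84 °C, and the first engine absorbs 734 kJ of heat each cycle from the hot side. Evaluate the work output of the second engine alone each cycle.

T_C = 31 °C → 31 + 273.15 = 304.15 K.
T_m = 84 °C → 84 + 273.15 = 357.15 K.
Heat entering the second stage: Q_m = Q_H·(T_m/T_H) = 734 × 357.15/424.00 = 618.3 kJ.
Second-stage efficiency η₂ = 1 − T_C/T_m = 1 − 304.15/357.15 = 0.1484, so W₂ = η₂·Q_m = 91.75 kJ.

W₂ ≈ 91.75 kJ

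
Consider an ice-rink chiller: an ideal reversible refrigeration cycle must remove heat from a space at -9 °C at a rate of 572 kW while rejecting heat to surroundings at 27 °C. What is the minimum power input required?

Ẇ_in ≈ 78.0 kW

T_H = 27 °C → 27 + 273.15 = 300.15 K.
T_C = -9 °C → -9 + 273.15 = 264.15 K.
The reversible coefficient of performance is COP_R = T_C/(T_H − T_C) = 264.15/36.00 = 7.3375.
W = Q_C/COP_R = 572/7.3375 = 78.0 kW.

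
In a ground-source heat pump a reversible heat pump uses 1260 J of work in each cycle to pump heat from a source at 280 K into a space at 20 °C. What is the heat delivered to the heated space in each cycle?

T_H = 20 °C → 20 + 273.15 = 293.15 K.
For a reversible heat pump, COP_HP = T_H/(T_H − T_C) = 293.15/13.15 = 22.2928.
Q_H = COP_HP · W = 22.2928 × 1260 = 28100 J.

Q_H ≈ 28100 J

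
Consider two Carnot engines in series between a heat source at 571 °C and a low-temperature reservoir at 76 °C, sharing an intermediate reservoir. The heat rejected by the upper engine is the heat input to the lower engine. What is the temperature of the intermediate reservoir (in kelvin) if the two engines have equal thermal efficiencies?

T_m ≈ 543 K

T_H = 571 °C → 571 + 273.15 = 844.15 K.
T_C = 76 °C → 76 + 273.15 = 349.15 K.
Equal efficiencies require 1 − T_m/T_H = 1 − T_C/T_m, i.e. T_m/T_H = T_C/T_m, so T_m = √(T_H·T_C) = √(844.15 × 349.15) = 543 K.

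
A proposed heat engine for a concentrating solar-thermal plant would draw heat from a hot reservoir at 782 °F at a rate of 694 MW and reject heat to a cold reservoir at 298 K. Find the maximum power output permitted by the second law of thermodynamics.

T_H = 782 °F → (782 − 32) × 5/9 = 416.67 °C = 689.82 K.
The upper bound on efficiency is η_max = 1 − T_C/T_H = 1 − 298.00/689.82 = 0.5680.
W_max = η_max · Q_H = 0.5680 × 694 = 394 MW.

Ẇ_max ≈ 394 MW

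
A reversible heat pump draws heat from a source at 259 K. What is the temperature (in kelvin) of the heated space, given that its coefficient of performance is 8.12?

T_H ≈ 295 K

COP_HP = T_H/(T_H − T_C) ⇒ T_H = T_C·COP_HP/(COP_HP − 1) = 259.00 × 8.12/(8.12 − 1) = 295 K.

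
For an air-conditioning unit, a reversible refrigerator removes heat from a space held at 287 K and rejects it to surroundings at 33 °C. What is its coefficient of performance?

T_H = 33 °C → 33 + 273.15 = 306.15 K.
For a reversible refrigerator, COP_R = T_C/(T_H − T_C) = 287.00/(306.15 − 287.00) = 15.0.

COP_R ≈ 15.0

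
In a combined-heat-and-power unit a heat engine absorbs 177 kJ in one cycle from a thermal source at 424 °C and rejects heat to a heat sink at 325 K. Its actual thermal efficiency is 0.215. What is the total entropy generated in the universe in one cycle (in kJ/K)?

T_H = 424 °C → 424 + 273.15 = 697.15 K.
W = η·Q_H = 0.215 × 177 = 38.05 kJ, so Q_C = Q_H − W = 138.9 kJ.
Entropy balance on the reservoirs: −Q_H/T_H = -0.2539 kJ/K, +Q_C/T_C = 0.4275 kJ/K.
ΔS_univ = −Q_H/T_H + Q_C/T_C = 0.174 kJ/K (> 0, since η = 0.215 < η_Carnot = 0.534).

ΔS_univ ≈ 0.174 kJ/K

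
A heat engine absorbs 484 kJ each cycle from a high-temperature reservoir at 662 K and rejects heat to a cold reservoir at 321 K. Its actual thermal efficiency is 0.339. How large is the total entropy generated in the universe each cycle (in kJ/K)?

W = η·Q_H = 0.339 × 484 = 164.1 kJ, so Q_C = Q_H − W = 319.9 kJ.
The hot reservoir loses entropy Q_H/T_H = 484/662.00 = 0.7311 kJ/K; the cold reservoir gains Q_C/T_C = 319.9/321.00 = 0.9966 kJ/K.
ΔS_univ = −Q_H/T_H + Q_C/T_C = 0.2655 kJ/K (> 0, since η = 0.339 < η_Carnot = 0.515).

ΔS_univ ≈ 0.2655 kJ/K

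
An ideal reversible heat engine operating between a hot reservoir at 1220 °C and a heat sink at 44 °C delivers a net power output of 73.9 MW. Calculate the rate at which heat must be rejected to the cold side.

Q̇_C ≈ 19.9 MW

T_H = 1220 °C → 1220 + 273.15 = 1493.15 K.
T_C = 44 °C → 44 + 273.15 = 317.15 K.
η_rev = 1 − T_C/T_H = 1 − 317.15/1493.15 = 0.7876.
Since Q_C/Q_H = T_C/T_H and Q_H = W/η, Q_C = W·T_C/(T_H − T_C) = 73.9 × 317.15/1176.00 = 19.9 MW.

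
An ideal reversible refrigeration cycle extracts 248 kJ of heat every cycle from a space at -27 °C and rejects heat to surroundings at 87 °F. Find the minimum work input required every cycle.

W_in ≈ 58.0 kJ

T_H = 87 °F → (87 − 32) × 5/9 = 30.56 °C = 303.71 K.
T_C = -27 °C → -27 + 273.15 = 246.15 K.
The reversible coefficient of performance is COP_R = T_C/(T_H − T_C) = 246.15/57.56 = 4.2767.
W = Q_C/COP_R = 248/4.2767 = 58.0 kJ.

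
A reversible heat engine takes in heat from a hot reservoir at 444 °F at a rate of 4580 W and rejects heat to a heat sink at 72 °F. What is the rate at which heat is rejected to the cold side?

Q̇_C ≈ 2695 W

T_H = 444 °F → (444 − 32) × 5/9 = 228.89 °C = 502.04 K.
T_C = 72 °F → (72 − 32) × 5/9 = 22.22 °C = 295.37 K.
Carnot efficiency: η = 1 − T_C/T_H = 1 − 295.37/502.04 = 0.4117.
For a reversible cycle Q_C/Q_H = T_C/T_H, so Q_C = 4580 × 295.37/502.04 = 2695 W.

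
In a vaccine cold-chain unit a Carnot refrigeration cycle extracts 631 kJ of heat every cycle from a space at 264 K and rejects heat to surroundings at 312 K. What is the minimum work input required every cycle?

The reversible coefficient of performance is COP_R = T_C/(T_H − T_C) = 264.00/48.00 = 5.5000.
W = Q_C/COP_R = 631/5.5000 = 115 kJ.

W_in ≈ 115 kJ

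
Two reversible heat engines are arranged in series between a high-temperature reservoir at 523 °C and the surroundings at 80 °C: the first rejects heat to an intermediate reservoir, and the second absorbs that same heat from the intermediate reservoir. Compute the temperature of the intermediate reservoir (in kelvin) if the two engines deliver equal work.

T_m ≈ 575 K

T_H = 523 °C → 523 + 273.15 = 796.15 K.
T_C = 80 °C → 80 + 273.15 = 353.15 K.
For reversible stages Q_m = Q_H·(T_m/T_H). Setting W₁ = Q_H(1 − T_m/T_H) equal to W₂ = Q_m(1 − T_C/T_m) = Q_H·(T_m − T_C)/T_H gives T_H − T_m = T_m − T_C, so T_m = (T_H + T_C)/2 = (796.15 + 353.15)/2 = 575 K.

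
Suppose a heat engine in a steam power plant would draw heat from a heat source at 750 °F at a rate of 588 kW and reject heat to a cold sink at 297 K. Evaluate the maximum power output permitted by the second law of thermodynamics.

T_H = 750 °F → (750 − 32) × 5/9 = 398.89 °C = 672.04 K.
The second-law ceiling is the Carnot efficiency, η_max = 1 − T_C/T_H = 1 − 297.00/672.04 = 0.5581.
W_max = η_max · Q_H = 0.5581 × 588 = 328 kW.

Ẇ_max ≈ 328 kW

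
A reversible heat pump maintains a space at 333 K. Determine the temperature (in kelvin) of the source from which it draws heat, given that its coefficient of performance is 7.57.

T_C ≈ 289 K

COP_HP = T_H/(T_H − T_C) ⇒ T_C = T_H·(COP_HP − 1)/COP_HP = 333.00 × (7.57 − 1)/7.57 = 289 K.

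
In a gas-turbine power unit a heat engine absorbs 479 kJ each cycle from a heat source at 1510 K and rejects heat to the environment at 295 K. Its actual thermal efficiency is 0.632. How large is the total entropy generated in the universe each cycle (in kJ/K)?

ΔS_univ ≈ 0.2803 kJ/K

W = η·Q_H = 0.632 × 479 = 302.7 kJ, so Q_C = Q_H − W = 176.3 kJ.
Reservoir entropy changes: ΔS_H = −Q_H/T_H = −479/1510.00 = -0.3172 kJ/K and ΔS_C = +Q_C/T_C = 176.3/295.00 = 0.5975 kJ/K.
ΔS_univ = −Q_H/T_H + Q_C/T_C = 0.2803 kJ/K (> 0, since η = 0.632 < η_Carnot = 0.805).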